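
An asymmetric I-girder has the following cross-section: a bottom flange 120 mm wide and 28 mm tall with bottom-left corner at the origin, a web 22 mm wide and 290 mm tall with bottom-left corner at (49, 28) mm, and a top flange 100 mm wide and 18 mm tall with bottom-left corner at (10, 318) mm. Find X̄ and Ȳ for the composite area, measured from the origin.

X̄ = 60.00 mm, Ȳ = 150.73 mm

bottom flange: A = 120 × 28 = 3360.00, centroid at (60.00, 14.00).
web: A = 22 × 290 = 6380.00, centroid at (60.00, 173.00).
top flange: A = 100 × 18 = 1800.00, centroid at (60.00, 327.00).
ΣA = 11540.00 mm²
ΣAX̄ = (3360.00)(60.00) + (6380.00)(60.00) + (1800.00)(60.00) = 692400.00 mm³
ΣAȲ = (3360.00)(14.00) + (6380.00)(173.00) + (1800.00)(327.00) = 1739380.00 mm³
X̄ = 692400.00 / 11540.00 = 60.00 mm
Ȳ = 1739380.00 / 11540.00 = 150.73 mm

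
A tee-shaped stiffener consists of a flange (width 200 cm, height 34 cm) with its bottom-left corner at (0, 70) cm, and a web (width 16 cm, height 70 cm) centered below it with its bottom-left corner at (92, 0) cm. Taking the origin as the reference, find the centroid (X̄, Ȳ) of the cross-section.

web: A = 16 × 70 = 1120.00, centroid at (100.00, 35.00).
flange: A = 200 × 34 = 6800.00, centroid at (100.00, 87.00).
ΣA = 7920.00 cm², ΣAX̄ = 792000.00 cm³, ΣAȲ = 630800.00 cm³.
X̄ = 792000.00/7920.00 = 100.00 cm; Ȳ = 630800.00/7920.00 = 79.65 cm.

X̄ = 100.00 cm, Ȳ = 79.65 cm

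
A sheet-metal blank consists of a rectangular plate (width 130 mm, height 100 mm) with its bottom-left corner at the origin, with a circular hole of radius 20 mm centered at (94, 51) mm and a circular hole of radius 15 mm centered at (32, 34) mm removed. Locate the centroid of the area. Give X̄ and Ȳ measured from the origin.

plate: A = 130 × 100 = 13000.00, centroid at (65.00, 50.00).
hole 1: A = −π·20² = -1256.64, centroid at (94.00, 51.00).
hole 2: A = −π·15² = -706.86, centroid at (32.00, 34.00).
ΣA = 11036.50 mm²
ΣAX̄ = (13000.00)(65.00) + (-1256.64)(94.00) + (-706.86)(32.00) = 704256.65 mm³
ΣAȲ = (13000.00)(50.00) + (-1256.64)(51.00) + (-706.86)(34.00) = 561878.33 mm³
X̄ = 704256.65 / 11036.50 = 63.81 mm
Ȳ = 561878.33 / 11036.50 = 50.91 mm

X̄ = 63.81 mm, Ȳ = 50.91 mm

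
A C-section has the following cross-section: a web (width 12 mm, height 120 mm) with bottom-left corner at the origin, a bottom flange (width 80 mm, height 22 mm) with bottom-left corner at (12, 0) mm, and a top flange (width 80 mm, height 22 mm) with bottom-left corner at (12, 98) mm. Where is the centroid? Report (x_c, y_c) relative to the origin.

x_c = 38.65 mm, y_c = 60.00 mm

Part | A | x̄ᵢ | ȳᵢ | A·x̄ᵢ | A·ȳᵢ
web | 1440.00 | 6.00 | 60.00 | 8640.00 | 86400.00
bottom flange | 1760.00 | 52.00 | 11.00 | 91520.00 | 19360.00
top flange | 1760.00 | 52.00 | 109.00 | 91520.00 | 191840.00
Σ | 4960.00 |  |  | 191680.00 | 297600.00
x_c = 191680.00 / 4960.00 = 38.65 mm
y_c = 297600.00 / 4960.00 = 60.00 mm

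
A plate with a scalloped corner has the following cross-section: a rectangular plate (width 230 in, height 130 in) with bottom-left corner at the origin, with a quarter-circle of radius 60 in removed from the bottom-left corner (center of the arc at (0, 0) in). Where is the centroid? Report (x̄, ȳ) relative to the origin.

plate: A = 230 × 130 = 29900.00, centroid at (115.00, 65.00).
removed quarter-circle: A = −¼π·60² = -2827.43, centroid at (25.46, 25.46).
ΣA = 27072.57 in², ΣAx̄ = 3366500.00 in³, ΣAȳ = 1871500.00 in³.
x̄ = 3366500.00/27072.57 = 124.35 in; ȳ = 1871500.00/27072.57 = 69.13 in.

x̄ = 124.35 in, ȳ = 69.13 in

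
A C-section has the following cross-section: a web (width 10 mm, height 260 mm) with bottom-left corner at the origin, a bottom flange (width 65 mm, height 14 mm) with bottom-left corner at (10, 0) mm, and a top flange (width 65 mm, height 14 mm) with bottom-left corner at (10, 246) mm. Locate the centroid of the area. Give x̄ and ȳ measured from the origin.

Part | A | x̄ᵢ | ȳᵢ | A·x̄ᵢ | A·ȳᵢ
web | 2600.00 | 5.00 | 130.00 | 13000.00 | 338000.00
bottom flange | 910.00 | 42.50 | 7.00 | 38675.00 | 6370.00
top flange | 910.00 | 42.50 | 253.00 | 38675.00 | 230230.00
Σ | 4420.00 |  |  | 90350.00 | 574600.00
x̄ = 90350.00 / 4420.00 = 20.44 mm
ȳ = 574600.00 / 4420.00 = 130.00 mm

x̄ = 20.44 mm, ȳ = 130.00 mm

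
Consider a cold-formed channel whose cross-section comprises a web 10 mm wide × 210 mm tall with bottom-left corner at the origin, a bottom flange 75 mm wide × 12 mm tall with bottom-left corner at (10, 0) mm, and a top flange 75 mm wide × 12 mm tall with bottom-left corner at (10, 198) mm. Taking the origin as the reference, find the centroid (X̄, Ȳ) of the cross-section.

X̄ = 24.62 mm, Ȳ = 105.00 mm

Part | A | x̄ᵢ | ȳᵢ | A·x̄ᵢ | A·ȳᵢ
web | 2100.00 | 5.00 | 105.00 | 10500.00 | 220500.00
bottom flange | 900.00 | 47.50 | 6.00 | 42750.00 | 5400.00
top flange | 900.00 | 47.50 | 204.00 | 42750.00 | 183600.00
Σ | 3900.00 |  |  | 96000.00 | 409500.00
X̄ = 96000.00 / 3900.00 = 24.62 mm
Ȳ = 409500.00 / 3900.00 = 105.00 mm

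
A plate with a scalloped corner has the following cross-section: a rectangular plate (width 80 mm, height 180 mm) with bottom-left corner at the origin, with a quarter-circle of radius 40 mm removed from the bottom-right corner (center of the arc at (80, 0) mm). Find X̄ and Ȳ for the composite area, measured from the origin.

plate: A = 80 × 180 = 14400.00, centroid at (40.00, 90.00).
removed quarter-circle: A = −¼π·40² = -1256.64, centroid at (63.02, 16.98).
ΣA = 13143.36 mm², ΣAX̄ = 496802.37 mm³, ΣAȲ = 1274666.67 mm³.
X̄ = 496802.37/13143.36 = 37.80 mm; Ȳ = 1274666.67/13143.36 = 96.98 mm.

X̄ = 37.80 mm, Ȳ = 96.98 mm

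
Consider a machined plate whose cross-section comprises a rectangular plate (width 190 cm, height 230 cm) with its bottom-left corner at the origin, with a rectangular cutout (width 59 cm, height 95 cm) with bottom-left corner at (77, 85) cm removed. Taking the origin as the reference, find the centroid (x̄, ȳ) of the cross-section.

x̄ = 93.31 cm, ȳ = 112.43 cm

plate: A = 190 × 230 = 43700.00, centroid at (95.00, 115.00).
hole: A = −(59 × 95) = -5605.00, centroid at (106.50, 132.50).
ΣA = 38095.00 cm², ΣAx̄ = 3554567.50 cm³, ΣAȳ = 4282837.50 cm³.
x̄ = 3554567.50/38095.00 = 93.31 cm; ȳ = 4282837.50/38095.00 = 112.43 cm.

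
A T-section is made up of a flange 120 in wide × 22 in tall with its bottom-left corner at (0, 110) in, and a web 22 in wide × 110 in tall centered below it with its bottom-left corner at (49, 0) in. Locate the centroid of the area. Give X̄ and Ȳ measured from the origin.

web: A = 22 × 110 = 2420.00, centroid at (60.00, 55.00).
flange: A = 120 × 22 = 2640.00, centroid at (60.00, 121.00).
ΣA = 5060.00 in²
ΣAX̄ = (2420.00)(60.00) + (2640.00)(60.00) = 303600.00 in³
ΣAȲ = (2420.00)(55.00) + (2640.00)(121.00) = 452540.00 in³
X̄ = 303600.00 / 5060.00 = 60.00 in
Ȳ = 452540.00 / 5060.00 = 89.43 in

X̄ = 60.00 in, Ȳ = 89.43 in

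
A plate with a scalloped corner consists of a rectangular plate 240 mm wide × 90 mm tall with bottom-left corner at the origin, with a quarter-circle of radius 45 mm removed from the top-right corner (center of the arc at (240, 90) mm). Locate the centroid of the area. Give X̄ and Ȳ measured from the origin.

X̄ = 111.98 mm, Ȳ = 42.94 mm

Part | A | x̄ᵢ | ȳᵢ | A·x̄ᵢ | A·ȳᵢ
plate | 21600.00 | 120.00 | 45.00 | 2592000.00 | 972000.00
removed quarter-circle | -1590.43 | 220.90 | 70.90 | -351328.51 | -112763.82
Σ | 20009.57 |  |  | 2240671.49 | 859236.18
X̄ = 2240671.49 / 20009.57 = 111.98 mm
Ȳ = 859236.18 / 20009.57 = 42.94 mm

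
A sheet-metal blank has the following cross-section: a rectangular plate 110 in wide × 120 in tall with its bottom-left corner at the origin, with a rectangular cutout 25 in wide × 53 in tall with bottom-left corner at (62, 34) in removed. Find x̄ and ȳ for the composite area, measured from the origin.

x̄ = 52.82 in, ȳ = 59.94 in

Part | A | x̄ᵢ | ȳᵢ | A·x̄ᵢ | A·ȳᵢ
plate | 13200.00 | 55.00 | 60.00 | 726000.00 | 792000.00
hole | -1325.00 | 74.50 | 60.50 | -98712.50 | -80162.50
Σ | 11875.00 |  |  | 627287.50 | 711837.50
x̄ = 627287.50 / 11875.00 = 52.82 in
ȳ = 711837.50 / 11875.00 = 59.94 in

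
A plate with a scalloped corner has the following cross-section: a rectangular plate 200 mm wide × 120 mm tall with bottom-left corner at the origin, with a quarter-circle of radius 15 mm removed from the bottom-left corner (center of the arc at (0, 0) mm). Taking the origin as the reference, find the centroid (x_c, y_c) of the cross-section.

x_c = 100.69 mm, y_c = 60.40 mm

Part | A | x̄ᵢ | ȳᵢ | A·x̄ᵢ | A·ȳᵢ
plate | 24000.00 | 100.00 | 60.00 | 2400000.00 | 1440000.00
removed quarter-circle | -176.71 | 6.37 | 6.37 | -1125.00 | -1125.00
Σ | 23823.29 |  |  | 2398875.00 | 1438875.00
x_c = 2398875.00 / 23823.29 = 100.69 mm
y_c = 1438875.00 / 23823.29 = 60.40 mm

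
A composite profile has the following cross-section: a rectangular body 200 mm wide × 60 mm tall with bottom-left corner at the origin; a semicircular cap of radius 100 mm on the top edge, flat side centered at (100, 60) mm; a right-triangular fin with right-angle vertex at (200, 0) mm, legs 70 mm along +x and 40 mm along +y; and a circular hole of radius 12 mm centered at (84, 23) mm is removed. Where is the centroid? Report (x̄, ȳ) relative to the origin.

x̄ = 106.28 mm, ȳ = 69.01 mm

rectangular body: A = 200 × 60 = 12000.00, centroid at (100.00, 30.00).
semicircular top: A = ½π·100² = 15707.96, centroid at (100.00, 102.44).
triangular fin: A = ½·70·40 = 1400.00, centroid at (223.33, 13.33).
hole: A = −π·12² = -452.39, centroid at (84.00, 23.00).
ΣA = 28655.57 mm²
ΣAx̄ = (12000.00)(100.00) + (15707.96)(100.00) + (1400.00)(223.33) + (-452.39)(84.00) = 3045462.29 mm³
ΣAȳ = (12000.00)(30.00) + (15707.96)(102.44) + (1400.00)(13.33) + (-452.39)(23.00) = 1977406.17 mm³
x̄ = 3045462.29 / 28655.57 = 106.28 mm
ȳ = 1977406.17 / 28655.57 = 69.01 mm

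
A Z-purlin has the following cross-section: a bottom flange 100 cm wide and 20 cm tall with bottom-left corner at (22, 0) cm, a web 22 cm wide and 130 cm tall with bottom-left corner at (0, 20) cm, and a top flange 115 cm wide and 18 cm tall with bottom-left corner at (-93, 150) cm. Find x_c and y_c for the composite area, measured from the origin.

bottom flange: A = 100 × 20 = 2000.00, centroid at (72.00, 10.00).
web: A = 22 × 130 = 2860.00, centroid at (11.00, 85.00).
top flange: A = 115 × 18 = 2070.00, centroid at (-35.50, 159.00).
ΣA = 6930.00 cm², ΣAx_c = 101975.00 cm³, ΣAy_c = 592230.00 cm³.
x_c = 101975.00/6930.00 = 14.72 cm; y_c = 592230.00/6930.00 = 85.46 cm.

x_c = 14.72 cm, y_c = 85.46 cm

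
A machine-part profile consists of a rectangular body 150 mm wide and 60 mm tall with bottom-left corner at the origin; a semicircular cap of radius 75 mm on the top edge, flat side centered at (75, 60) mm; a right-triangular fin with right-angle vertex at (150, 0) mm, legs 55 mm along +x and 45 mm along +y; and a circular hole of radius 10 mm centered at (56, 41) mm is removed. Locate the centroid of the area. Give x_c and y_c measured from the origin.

x_c = 81.48 mm, y_c = 57.95 mm

Part | A | x̄ᵢ | ȳᵢ | A·x̄ᵢ | A·ȳᵢ
rectangular body | 9000.00 | 75.00 | 30.00 | 675000.00 | 270000.00
semicircular top | 8835.73 | 75.00 | 91.83 | 662679.70 | 811393.76
triangular fin | 1237.50 | 168.33 | 15.00 | 208312.50 | 18562.50
hole | -314.16 | 56.00 | 41.00 | -17592.92 | -12880.53
Σ | 18759.07 |  |  | 1528399.28 | 1087075.73
x_c = 1528399.28 / 18759.07 = 81.48 mm
y_c = 1087075.73 / 18759.07 = 57.95 mm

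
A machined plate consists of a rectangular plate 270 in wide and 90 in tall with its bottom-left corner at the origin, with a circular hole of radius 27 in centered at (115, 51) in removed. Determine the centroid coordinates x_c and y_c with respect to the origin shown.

plate: A = 270 × 90 = 24300.00, centroid at (135.00, 45.00).
hole: A = −π·27² = -2290.22, centroid at (115.00, 51.00).
ΣA = 22009.78 in², ΣAx_c = 3017124.58 in³, ΣAy_c = 976698.73 in³.
x_c = 3017124.58/22009.78 = 137.08 in; y_c = 976698.73/22009.78 = 44.38 in.

x_c = 137.08 in, y_c = 44.38 in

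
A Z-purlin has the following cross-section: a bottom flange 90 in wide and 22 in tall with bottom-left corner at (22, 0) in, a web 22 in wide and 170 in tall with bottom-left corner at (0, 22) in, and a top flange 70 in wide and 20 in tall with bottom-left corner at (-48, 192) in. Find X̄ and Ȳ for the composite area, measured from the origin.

bottom flange: A = 90 × 22 = 1980.00, centroid at (67.00, 11.00).
web: A = 22 × 170 = 3740.00, centroid at (11.00, 107.00).
top flange: A = 70 × 20 = 1400.00, centroid at (-13.00, 202.00).
ΣA = 7120.00 in²
ΣAX̄ = (1980.00)(67.00) + (3740.00)(11.00) + (1400.00)(-13.00) = 155600.00 in³
ΣAȲ = (1980.00)(11.00) + (3740.00)(107.00) + (1400.00)(202.00) = 704760.00 in³
X̄ = 155600.00 / 7120.00 = 21.85 in
Ȳ = 704760.00 / 7120.00 = 98.98 in

X̄ = 21.85 in, Ȳ = 98.98 in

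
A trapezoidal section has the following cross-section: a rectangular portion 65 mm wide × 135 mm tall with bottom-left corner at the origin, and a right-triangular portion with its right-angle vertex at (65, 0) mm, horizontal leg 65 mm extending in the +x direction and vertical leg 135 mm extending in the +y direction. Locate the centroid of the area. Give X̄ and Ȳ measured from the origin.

Part | A | x̄ᵢ | ȳᵢ | A·x̄ᵢ | A·ȳᵢ
rectangular portion | 8775.00 | 32.50 | 67.50 | 285187.50 | 592312.50
triangular portion | 4387.50 | 86.67 | 45.00 | 380250.00 | 197437.50
Σ | 13162.50 |  |  | 665437.50 | 789750.00
X̄ = 665437.50 / 13162.50 = 50.56 mm
Ȳ = 789750.00 / 13162.50 = 60.00 mm

X̄ = 50.56 mm, Ȳ = 60.00 mm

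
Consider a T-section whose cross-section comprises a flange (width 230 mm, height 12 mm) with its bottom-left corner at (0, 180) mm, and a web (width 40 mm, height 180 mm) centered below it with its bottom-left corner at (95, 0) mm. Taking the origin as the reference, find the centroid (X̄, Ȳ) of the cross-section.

web: A = 40 × 180 = 7200.00, centroid at (115.00, 90.00).
flange: A = 230 × 12 = 2760.00, centroid at (115.00, 186.00).
ΣA = 9960.00 mm², ΣAX̄ = 1145400.00 mm³, ΣAȲ = 1161360.00 mm³.
X̄ = 1145400.00/9960.00 = 115.00 mm; Ȳ = 1161360.00/9960.00 = 116.60 mm.

X̄ = 115.00 mm, Ȳ = 116.60 mm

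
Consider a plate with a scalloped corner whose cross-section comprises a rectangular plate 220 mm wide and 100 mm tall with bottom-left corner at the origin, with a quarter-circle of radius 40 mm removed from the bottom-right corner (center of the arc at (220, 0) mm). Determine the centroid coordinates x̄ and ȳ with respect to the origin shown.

x̄ = 104.36 mm, ȳ = 52.00 mm

Part | A | x̄ᵢ | ȳᵢ | A·x̄ᵢ | A·ȳᵢ
plate | 22000.00 | 110.00 | 50.00 | 2420000.00 | 1100000.00
removed quarter-circle | -1256.64 | 203.02 | 16.98 | -255126.82 | -21333.33
Σ | 20743.36 |  |  | 2164873.18 | 1078666.67
x̄ = 2164873.18 / 20743.36 = 104.36 mm
ȳ = 1078666.67 / 20743.36 = 52.00 mm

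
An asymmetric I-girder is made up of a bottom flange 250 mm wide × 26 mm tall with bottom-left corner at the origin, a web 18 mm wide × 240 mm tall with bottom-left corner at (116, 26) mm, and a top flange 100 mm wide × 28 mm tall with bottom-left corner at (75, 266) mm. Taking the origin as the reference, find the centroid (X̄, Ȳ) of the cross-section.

Part | A | x̄ᵢ | ȳᵢ | A·x̄ᵢ | A·ȳᵢ
bottom flange | 6500.00 | 125.00 | 13.00 | 812500.00 | 84500.00
web | 4320.00 | 125.00 | 146.00 | 540000.00 | 630720.00
top flange | 2800.00 | 125.00 | 280.00 | 350000.00 | 784000.00
Σ | 13620.00 |  |  | 1702500.00 | 1499220.00
X̄ = 1702500.00 / 13620.00 = 125.00 mm
Ȳ = 1499220.00 / 13620.00 = 110.07 mm

X̄ = 125.00 mm, Ȳ = 110.07 mm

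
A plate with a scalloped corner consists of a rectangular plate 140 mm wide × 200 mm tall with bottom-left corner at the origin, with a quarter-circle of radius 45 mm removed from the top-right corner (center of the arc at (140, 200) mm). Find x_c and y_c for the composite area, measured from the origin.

plate: A = 140 × 200 = 28000.00, centroid at (70.00, 100.00).
removed quarter-circle: A = −¼π·45² = -1590.43, centroid at (120.90, 180.90).
ΣA = 26409.57 mm², ΣAx_c = 1767714.62 mm³, ΣAy_c = 2512288.74 mm³.
x_c = 1767714.62/26409.57 = 66.93 mm; y_c = 2512288.74/26409.57 = 95.13 mm.

x_c = 66.93 mm, y_c = 95.13 mm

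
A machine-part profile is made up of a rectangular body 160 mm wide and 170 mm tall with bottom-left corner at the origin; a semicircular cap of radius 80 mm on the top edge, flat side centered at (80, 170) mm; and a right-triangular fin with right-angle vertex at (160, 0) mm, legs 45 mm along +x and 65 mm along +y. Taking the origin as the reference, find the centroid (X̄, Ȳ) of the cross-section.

X̄ = 83.59 mm, Ȳ = 113.50 mm

rectangular body: A = 160 × 170 = 27200.00, centroid at (80.00, 85.00).
semicircular top: A = ½π·80² = 10053.10, centroid at (80.00, 203.95).
triangular fin: A = ½·45·65 = 1462.50, centroid at (175.00, 21.67).
ΣA = 38715.60 mm², ΣAX̄ = 3236185.22 mm³, ΣAȲ = 4394047.24 mm³.
X̄ = 3236185.22/38715.60 = 83.59 mm; Ȳ = 4394047.24/38715.60 = 113.50 mm.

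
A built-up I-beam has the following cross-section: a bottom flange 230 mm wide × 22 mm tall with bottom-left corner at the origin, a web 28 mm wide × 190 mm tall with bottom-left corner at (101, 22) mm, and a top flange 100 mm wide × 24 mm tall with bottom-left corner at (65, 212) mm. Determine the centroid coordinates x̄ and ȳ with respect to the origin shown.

bottom flange: A = 230 × 22 = 5060.00, centroid at (115.00, 11.00).
web: A = 28 × 190 = 5320.00, centroid at (115.00, 117.00).
top flange: A = 100 × 24 = 2400.00, centroid at (115.00, 224.00).
ΣA = 12780.00 mm²
ΣAx̄ = (5060.00)(115.00) + (5320.00)(115.00) + (2400.00)(115.00) = 1469700.00 mm³
ΣAȳ = (5060.00)(11.00) + (5320.00)(117.00) + (2400.00)(224.00) = 1215700.00 mm³
x̄ = 1469700.00 / 12780.00 = 115.00 mm
ȳ = 1215700.00 / 12780.00 = 95.13 mm

x̄ = 115.00 mm, ȳ = 95.13 mm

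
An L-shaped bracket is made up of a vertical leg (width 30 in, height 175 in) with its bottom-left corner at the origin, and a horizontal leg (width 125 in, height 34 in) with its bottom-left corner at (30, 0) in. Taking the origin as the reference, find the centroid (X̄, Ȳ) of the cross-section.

vertical leg: A = 30 × 175 = 5250.00, centroid at (15.00, 87.50).
horizontal leg: A = 125 × 34 = 4250.00, centroid at (92.50, 17.00).
ΣA = 9500.00 in², ΣAX̄ = 471875.00 in³, ΣAȲ = 531625.00 in³.
X̄ = 471875.00/9500.00 = 49.67 in; Ȳ = 531625.00/9500.00 = 55.96 in.

X̄ = 49.67 in, Ȳ = 55.96 in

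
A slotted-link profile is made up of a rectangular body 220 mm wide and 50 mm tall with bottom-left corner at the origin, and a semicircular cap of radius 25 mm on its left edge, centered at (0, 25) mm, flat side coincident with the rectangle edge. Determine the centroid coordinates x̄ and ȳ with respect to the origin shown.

x̄ = 100.12 mm, ȳ = 25.00 mm

Part | A | x̄ᵢ | ȳᵢ | A·x̄ᵢ | A·ȳᵢ
rectangular body | 11000.00 | 110.00 | 25.00 | 1210000.00 | 275000.00
semicircular end | 981.75 | -10.61 | 25.00 | -10416.67 | 24543.69
Σ | 11981.75 |  |  | 1199583.33 | 299543.69
x̄ = 1199583.33 / 11981.75 = 100.12 mm
ȳ = 299543.69 / 11981.75 = 25.00 mm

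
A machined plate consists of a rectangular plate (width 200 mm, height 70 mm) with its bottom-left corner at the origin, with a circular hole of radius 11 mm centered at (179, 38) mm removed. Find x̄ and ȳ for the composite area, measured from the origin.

Part | A | x̄ᵢ | ȳᵢ | A·x̄ᵢ | A·ȳᵢ
plate | 14000.00 | 100.00 | 35.00 | 1400000.00 | 490000.00
hole | -380.13 | 179.00 | 38.00 | -68043.76 | -14445.04
Σ | 13619.87 |  |  | 1331956.24 | 475554.96
x̄ = 1331956.24 / 13619.87 = 97.80 mm
ȳ = 475554.96 / 13619.87 = 34.92 mm

x̄ = 97.80 mm, ȳ = 34.92 mm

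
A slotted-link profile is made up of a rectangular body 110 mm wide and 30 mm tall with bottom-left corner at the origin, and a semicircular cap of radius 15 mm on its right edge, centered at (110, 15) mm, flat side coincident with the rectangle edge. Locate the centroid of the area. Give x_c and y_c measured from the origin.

Part | A | x̄ᵢ | ȳᵢ | A·x̄ᵢ | A·ȳᵢ
rectangular body | 3300.00 | 55.00 | 15.00 | 181500.00 | 49500.00
semicircular end | 353.43 | 116.37 | 15.00 | 41127.21 | 5301.44
Σ | 3653.43 |  |  | 222627.21 | 54801.44
x_c = 222627.21 / 3653.43 = 60.94 mm
y_c = 54801.44 / 3653.43 = 15.00 mm

x_c = 60.94 mm, y_c = 15.00 mm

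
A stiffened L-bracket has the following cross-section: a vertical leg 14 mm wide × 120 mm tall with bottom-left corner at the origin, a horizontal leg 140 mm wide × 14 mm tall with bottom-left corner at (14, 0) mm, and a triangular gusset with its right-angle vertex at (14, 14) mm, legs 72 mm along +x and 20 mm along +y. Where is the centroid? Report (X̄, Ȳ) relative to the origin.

Part | A | x̄ᵢ | ȳᵢ | A·x̄ᵢ | A·ȳᵢ
vertical leg | 1680.00 | 7.00 | 60.00 | 11760.00 | 100800.00
horizontal leg | 1960.00 | 84.00 | 7.00 | 164640.00 | 13720.00
gusset | 720.00 | 38.00 | 20.67 | 27360.00 | 14880.00
Σ | 4360.00 |  |  | 203760.00 | 129400.00
X̄ = 203760.00 / 4360.00 = 46.73 mm
Ȳ = 129400.00 / 4360.00 = 29.68 mm

X̄ = 46.73 mm, Ȳ = 29.68 mm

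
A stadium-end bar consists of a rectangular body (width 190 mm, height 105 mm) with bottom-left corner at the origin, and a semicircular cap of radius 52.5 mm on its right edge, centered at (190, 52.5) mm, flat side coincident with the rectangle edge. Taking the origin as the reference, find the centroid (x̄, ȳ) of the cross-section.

x̄ = 115.91 mm, ȳ = 52.50 mm

rectangular body: A = 190 × 105 = 19950.00, centroid at (95.00, 52.50).
semicircular end: A = ½π·52.5² = 4329.51, centroid at (212.28, 52.50).
ΣA = 24279.51 mm²
ΣAx̄ = (19950.00)(95.00) + (4329.51)(212.28) = 2814325.15 mm³
ΣAȳ = (19950.00)(52.50) + (4329.51)(52.50) = 1274674.14 mm³
x̄ = 2814325.15 / 24279.51 = 115.91 mm
ȳ = 1274674.14 / 24279.51 = 52.50 mm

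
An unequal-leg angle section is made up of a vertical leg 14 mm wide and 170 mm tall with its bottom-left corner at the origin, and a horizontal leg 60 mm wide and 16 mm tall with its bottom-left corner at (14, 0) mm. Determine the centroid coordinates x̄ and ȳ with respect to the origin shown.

x̄ = 17.63 mm, ȳ = 62.87 mm

vertical leg: A = 14 × 170 = 2380.00, centroid at (7.00, 85.00).
horizontal leg: A = 60 × 16 = 960.00, centroid at (44.00, 8.00).
ΣA = 3340.00 mm², ΣAx̄ = 58900.00 mm³, ΣAȳ = 209980.00 mm³.
x̄ = 58900.00/3340.00 = 17.63 mm; ȳ = 209980.00/3340.00 = 62.87 mm.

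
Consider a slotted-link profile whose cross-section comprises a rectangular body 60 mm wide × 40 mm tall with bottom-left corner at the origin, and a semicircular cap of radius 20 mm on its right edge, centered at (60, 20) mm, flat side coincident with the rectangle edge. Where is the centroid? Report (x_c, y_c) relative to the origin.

x_c = 37.99 mm, y_c = 20.00 mm

rectangular body: A = 60 × 40 = 2400.00, centroid at (30.00, 20.00).
semicircular end: A = ½π·20² = 628.32, centroid at (68.49, 20.00).
ΣA = 3028.32 mm², ΣAx_c = 115032.45 mm³, ΣAy_c = 60566.37 mm³.
x_c = 115032.45/3028.32 = 37.99 mm; y_c = 60566.37/3028.32 = 20.00 mm.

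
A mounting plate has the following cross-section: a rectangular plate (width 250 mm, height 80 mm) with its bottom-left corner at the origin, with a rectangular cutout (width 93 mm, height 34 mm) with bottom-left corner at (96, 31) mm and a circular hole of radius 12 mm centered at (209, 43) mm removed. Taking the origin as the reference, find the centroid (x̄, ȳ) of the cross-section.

Part | A | x̄ᵢ | ȳᵢ | A·x̄ᵢ | A·ȳᵢ
plate | 20000.00 | 125.00 | 40.00 | 2500000.00 | 800000.00
hole 1 | -3162.00 | 142.50 | 48.00 | -450585.00 | -151776.00
hole 2 | -452.39 | 209.00 | 43.00 | -94549.37 | -19452.74
Σ | 16385.61 |  |  | 1954865.63 | 628771.26
x̄ = 1954865.63 / 16385.61 = 119.30 mm
ȳ = 628771.26 / 16385.61 = 38.37 mm

x̄ = 119.30 mm, ȳ = 38.37 mm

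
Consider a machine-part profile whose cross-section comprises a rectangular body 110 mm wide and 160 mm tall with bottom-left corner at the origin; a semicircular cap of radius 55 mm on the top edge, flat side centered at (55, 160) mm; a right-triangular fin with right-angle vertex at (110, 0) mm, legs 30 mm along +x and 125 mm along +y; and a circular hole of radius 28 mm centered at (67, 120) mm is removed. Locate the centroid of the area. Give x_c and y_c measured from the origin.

x_c = 59.24 mm, y_c = 94.73 mm

rectangular body: A = 110 × 160 = 17600.00, centroid at (55.00, 80.00).
semicircular top: A = ½π·55² = 4751.66, centroid at (55.00, 183.34).
triangular fin: A = ½·30·125 = 1875.00, centroid at (120.00, 41.67).
hole: A = −π·28² = -2463.01, centroid at (67.00, 120.00).
ΣA = 21763.65 mm², ΣAx_c = 1289319.66 mm³, ΣAy_c = 2061746.05 mm³.
x_c = 1289319.66/21763.65 = 59.24 mm; y_c = 2061746.05/21763.65 = 94.73 mm.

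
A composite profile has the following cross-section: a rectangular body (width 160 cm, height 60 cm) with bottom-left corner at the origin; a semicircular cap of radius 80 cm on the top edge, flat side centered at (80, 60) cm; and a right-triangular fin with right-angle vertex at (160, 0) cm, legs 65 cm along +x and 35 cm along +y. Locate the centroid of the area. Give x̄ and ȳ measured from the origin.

x̄ = 85.56 cm, ȳ = 59.92 cm

Part | A | x̄ᵢ | ȳᵢ | A·x̄ᵢ | A·ȳᵢ
rectangular body | 9600.00 | 80.00 | 30.00 | 768000.00 | 288000.00
semicircular top | 10053.10 | 80.00 | 93.95 | 804247.72 | 944519.12
triangular fin | 1137.50 | 181.67 | 11.67 | 206645.83 | 13270.83
Σ | 20790.60 |  |  | 1778893.55 | 1245789.96
x̄ = 1778893.55 / 20790.60 = 85.56 cm
ȳ = 1245789.96 / 20790.60 = 59.92 cm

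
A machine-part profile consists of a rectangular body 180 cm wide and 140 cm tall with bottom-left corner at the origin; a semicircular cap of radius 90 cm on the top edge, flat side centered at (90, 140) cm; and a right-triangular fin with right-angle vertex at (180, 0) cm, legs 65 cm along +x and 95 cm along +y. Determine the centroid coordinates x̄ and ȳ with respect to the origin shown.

rectangular body: A = 180 × 140 = 25200.00, centroid at (90.00, 70.00).
semicircular top: A = ½π·90² = 12723.45, centroid at (90.00, 178.20).
triangular fin: A = ½·65·95 = 3087.50, centroid at (201.67, 31.67).
ΣA = 41010.95 cm², ΣAx̄ = 4035756.36 cm³, ΣAȳ = 4129053.87 cm³.
x̄ = 4035756.36/41010.95 = 98.41 cm; ȳ = 4129053.87/41010.95 = 100.68 cm.

x̄ = 98.41 cm, ȳ = 100.68 cm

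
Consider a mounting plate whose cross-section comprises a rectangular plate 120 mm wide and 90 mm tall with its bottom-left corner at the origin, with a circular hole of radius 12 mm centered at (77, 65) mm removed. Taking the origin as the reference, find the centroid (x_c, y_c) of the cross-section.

plate: A = 120 × 90 = 10800.00, centroid at (60.00, 45.00).
hole: A = −π·12² = -452.39, centroid at (77.00, 65.00).
ΣA = 10347.61 mm², ΣAx_c = 613166.02 mm³, ΣAy_c = 456594.69 mm³.
x_c = 613166.02/10347.61 = 59.26 mm; y_c = 456594.69/10347.61 = 44.13 mm.

x_c = 59.26 mm, y_c = 44.13 mm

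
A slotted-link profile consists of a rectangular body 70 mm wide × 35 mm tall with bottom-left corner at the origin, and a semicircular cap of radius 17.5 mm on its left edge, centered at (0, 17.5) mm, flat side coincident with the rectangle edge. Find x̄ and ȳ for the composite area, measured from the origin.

x̄ = 28.04 mm, ȳ = 17.50 mm

rectangular body: A = 70 × 35 = 2450.00, centroid at (35.00, 17.50).
semicircular end: A = ½π·17.5² = 481.06, centroid at (-7.43, 17.50).
ΣA = 2931.06 mm²
ΣAx̄ = (2450.00)(35.00) + (481.06)(-7.43) = 82177.08 mm³
ΣAȳ = (2450.00)(17.50) + (481.06)(17.50) = 51293.49 mm³
x̄ = 82177.08 / 2931.06 = 28.04 mm
ȳ = 51293.49 / 2931.06 = 17.50 mm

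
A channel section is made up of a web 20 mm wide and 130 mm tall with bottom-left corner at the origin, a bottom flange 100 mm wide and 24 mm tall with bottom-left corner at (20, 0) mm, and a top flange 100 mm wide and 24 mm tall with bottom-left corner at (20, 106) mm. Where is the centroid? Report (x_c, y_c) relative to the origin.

web: A = 20 × 130 = 2600.00, centroid at (10.00, 65.00).
bottom flange: A = 100 × 24 = 2400.00, centroid at (70.00, 12.00).
top flange: A = 100 × 24 = 2400.00, centroid at (70.00, 118.00).
ΣA = 7400.00 mm², ΣAx_c = 362000.00 mm³, ΣAy_c = 481000.00 mm³.
x_c = 362000.00/7400.00 = 48.92 mm; y_c = 481000.00/7400.00 = 65.00 mm.

x_c = 48.92 mm, y_c = 65.00 mm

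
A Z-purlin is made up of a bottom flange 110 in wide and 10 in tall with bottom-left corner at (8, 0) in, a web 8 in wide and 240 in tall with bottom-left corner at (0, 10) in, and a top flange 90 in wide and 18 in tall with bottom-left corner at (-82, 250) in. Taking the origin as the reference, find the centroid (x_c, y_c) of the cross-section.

x_c = 3.67 in, y_c = 145.41 in

bottom flange: A = 110 × 10 = 1100.00, centroid at (63.00, 5.00).
web: A = 8 × 240 = 1920.00, centroid at (4.00, 130.00).
top flange: A = 90 × 18 = 1620.00, centroid at (-37.00, 259.00).
ΣA = 4640.00 in²
ΣAx_c = (1100.00)(63.00) + (1920.00)(4.00) + (1620.00)(-37.00) = 17040.00 in³
ΣAy_c = (1100.00)(5.00) + (1920.00)(130.00) + (1620.00)(259.00) = 674680.00 in³
x_c = 17040.00 / 4640.00 = 3.67 in
y_c = 674680.00 / 4640.00 = 145.41 in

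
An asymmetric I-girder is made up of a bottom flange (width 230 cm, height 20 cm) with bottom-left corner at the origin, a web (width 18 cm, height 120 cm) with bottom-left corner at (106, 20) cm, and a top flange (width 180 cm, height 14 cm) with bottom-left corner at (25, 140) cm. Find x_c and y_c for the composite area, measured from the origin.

x_c = 115.00 cm, y_c = 63.50 cm

Part | A | x̄ᵢ | ȳᵢ | A·x̄ᵢ | A·ȳᵢ
bottom flange | 4600.00 | 115.00 | 10.00 | 529000.00 | 46000.00
web | 2160.00 | 115.00 | 80.00 | 248400.00 | 172800.00
top flange | 2520.00 | 115.00 | 147.00 | 289800.00 | 370440.00
Σ | 9280.00 |  |  | 1067200.00 | 589240.00
x_c = 1067200.00 / 9280.00 = 115.00 cm
y_c = 589240.00 / 9280.00 = 63.50 cm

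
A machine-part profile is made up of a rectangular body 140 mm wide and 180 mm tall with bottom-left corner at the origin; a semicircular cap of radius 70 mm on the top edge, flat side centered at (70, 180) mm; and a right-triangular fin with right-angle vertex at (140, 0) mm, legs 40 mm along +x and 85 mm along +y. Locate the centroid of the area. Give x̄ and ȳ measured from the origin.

rectangular body: A = 140 × 180 = 25200.00, centroid at (70.00, 90.00).
semicircular top: A = ½π·70² = 7696.90, centroid at (70.00, 209.71).
triangular fin: A = ½·40·85 = 1700.00, centroid at (153.33, 28.33).
ΣA = 34596.90 mm²
ΣAx̄ = (25200.00)(70.00) + (7696.90)(70.00) + (1700.00)(153.33) = 2563449.81 mm³
ΣAȳ = (25200.00)(90.00) + (7696.90)(209.71) + (1700.00)(28.33) = 3930275.69 mm³
x̄ = 2563449.81 / 34596.90 = 74.09 mm
ȳ = 3930275.69 / 34596.90 = 113.60 mm

x̄ = 74.09 mm, ȳ = 113.60 mm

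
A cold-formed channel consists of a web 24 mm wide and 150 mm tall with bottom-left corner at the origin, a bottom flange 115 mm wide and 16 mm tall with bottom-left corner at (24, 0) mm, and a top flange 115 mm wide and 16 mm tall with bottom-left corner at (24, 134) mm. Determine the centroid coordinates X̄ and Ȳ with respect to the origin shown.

Part | A | x̄ᵢ | ȳᵢ | A·x̄ᵢ | A·ȳᵢ
web | 3600.00 | 12.00 | 75.00 | 43200.00 | 270000.00
bottom flange | 1840.00 | 81.50 | 8.00 | 149960.00 | 14720.00
top flange | 1840.00 | 81.50 | 142.00 | 149960.00 | 261280.00
Σ | 7280.00 |  |  | 343120.00 | 546000.00
X̄ = 343120.00 / 7280.00 = 47.13 mm
Ȳ = 546000.00 / 7280.00 = 75.00 mm

X̄ = 47.13 mm, Ȳ = 75.00 mm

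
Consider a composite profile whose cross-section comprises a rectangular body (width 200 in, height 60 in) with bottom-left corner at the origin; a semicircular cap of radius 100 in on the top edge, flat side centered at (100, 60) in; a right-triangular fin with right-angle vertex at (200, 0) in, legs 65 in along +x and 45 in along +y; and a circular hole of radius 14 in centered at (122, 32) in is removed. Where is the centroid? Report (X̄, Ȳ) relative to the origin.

rectangular body: A = 200 × 60 = 12000.00, centroid at (100.00, 30.00).
semicircular top: A = ½π·100² = 15707.96, centroid at (100.00, 102.44).
triangular fin: A = ½·65·45 = 1462.50, centroid at (221.67, 15.00).
hole: A = −π·14² = -615.75, centroid at (122.00, 32.00).
ΣA = 28554.71 in²
ΣAX̄ = (12000.00)(100.00) + (15707.96)(100.00) + (1462.50)(221.67) + (-615.75)(122.00) = 3019862.06 in³
ΣAȲ = (12000.00)(30.00) + (15707.96)(102.44) + (1462.50)(15.00) + (-615.75)(32.00) = 1971377.89 in³
X̄ = 3019862.06 / 28554.71 = 105.76 in
Ȳ = 1971377.89 / 28554.71 = 69.04 in

X̄ = 105.76 in, Ȳ = 69.04 in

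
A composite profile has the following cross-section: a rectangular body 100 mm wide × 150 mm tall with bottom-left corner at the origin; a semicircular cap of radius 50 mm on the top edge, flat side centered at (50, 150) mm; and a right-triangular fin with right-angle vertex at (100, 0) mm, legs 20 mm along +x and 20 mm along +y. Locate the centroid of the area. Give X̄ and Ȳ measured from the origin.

X̄ = 50.59 mm, Ȳ = 94.04 mm

Part | A | x̄ᵢ | ȳᵢ | A·x̄ᵢ | A·ȳᵢ
rectangular body | 15000.00 | 50.00 | 75.00 | 750000.00 | 1125000.00
semicircular top | 3926.99 | 50.00 | 171.22 | 196349.54 | 672381.96
triangular fin | 200.00 | 106.67 | 6.67 | 21333.33 | 1333.33
Σ | 19126.99 |  |  | 967682.87 | 1798715.29
X̄ = 967682.87 / 19126.99 = 50.59 mm
Ȳ = 1798715.29 / 19126.99 = 94.04 mm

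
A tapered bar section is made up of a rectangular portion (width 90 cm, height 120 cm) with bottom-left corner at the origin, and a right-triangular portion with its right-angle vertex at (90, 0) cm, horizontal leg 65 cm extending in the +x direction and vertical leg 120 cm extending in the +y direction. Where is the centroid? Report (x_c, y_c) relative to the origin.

Part | A | x̄ᵢ | ȳᵢ | A·x̄ᵢ | A·ȳᵢ
rectangular portion | 10800.00 | 45.00 | 60.00 | 486000.00 | 648000.00
triangular portion | 3900.00 | 111.67 | 40.00 | 435500.00 | 156000.00
Σ | 14700.00 |  |  | 921500.00 | 804000.00
x_c = 921500.00 / 14700.00 = 62.69 cm
y_c = 804000.00 / 14700.00 = 54.69 cm

x_c = 62.69 cm, y_c = 54.69 cm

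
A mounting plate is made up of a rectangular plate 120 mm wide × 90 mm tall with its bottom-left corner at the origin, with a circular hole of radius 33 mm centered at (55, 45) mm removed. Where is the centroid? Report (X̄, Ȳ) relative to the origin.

X̄ = 62.32 mm, Ȳ = 45.00 mm

Part | A | x̄ᵢ | ȳᵢ | A·x̄ᵢ | A·ȳᵢ
plate | 10800.00 | 60.00 | 45.00 | 648000.00 | 486000.00
hole | -3421.19 | 55.00 | 45.00 | -188165.69 | -153953.75
Σ | 7378.81 |  |  | 459834.31 | 332046.25
X̄ = 459834.31 / 7378.81 = 62.32 mm
Ȳ = 332046.25 / 7378.81 = 45.00 mm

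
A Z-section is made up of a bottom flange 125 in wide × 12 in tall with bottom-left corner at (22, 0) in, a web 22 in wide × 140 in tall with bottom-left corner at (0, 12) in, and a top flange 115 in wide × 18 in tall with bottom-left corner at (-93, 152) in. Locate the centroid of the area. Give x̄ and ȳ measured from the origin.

x̄ = 13.10 in, ȳ = 89.45 in

bottom flange: A = 125 × 12 = 1500.00, centroid at (84.50, 6.00).
web: A = 22 × 140 = 3080.00, centroid at (11.00, 82.00).
top flange: A = 115 × 18 = 2070.00, centroid at (-35.50, 161.00).
ΣA = 6650.00 in², ΣAx̄ = 87145.00 in³, ΣAȳ = 594830.00 in³.
x̄ = 87145.00/6650.00 = 13.10 in; ȳ = 594830.00/6650.00 = 89.45 in.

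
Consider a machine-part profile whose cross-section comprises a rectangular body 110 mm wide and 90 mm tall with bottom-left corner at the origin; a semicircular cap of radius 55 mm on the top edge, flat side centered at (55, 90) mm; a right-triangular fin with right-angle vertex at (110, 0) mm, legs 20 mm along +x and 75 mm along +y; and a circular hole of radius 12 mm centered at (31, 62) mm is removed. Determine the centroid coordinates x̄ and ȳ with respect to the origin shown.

rectangular body: A = 110 × 90 = 9900.00, centroid at (55.00, 45.00).
semicircular top: A = ½π·55² = 4751.66, centroid at (55.00, 113.34).
triangular fin: A = ½·20·75 = 750.00, centroid at (116.67, 25.00).
hole: A = −π·12² = -452.39, centroid at (31.00, 62.00).
ΣA = 14949.27 mm², ΣAx̄ = 879317.17 mm³, ΣAȳ = 974767.83 mm³.
x̄ = 879317.17/14949.27 = 58.82 mm; ȳ = 974767.83/14949.27 = 65.21 mm.

x̄ = 58.82 mm, ȳ = 65.21 mm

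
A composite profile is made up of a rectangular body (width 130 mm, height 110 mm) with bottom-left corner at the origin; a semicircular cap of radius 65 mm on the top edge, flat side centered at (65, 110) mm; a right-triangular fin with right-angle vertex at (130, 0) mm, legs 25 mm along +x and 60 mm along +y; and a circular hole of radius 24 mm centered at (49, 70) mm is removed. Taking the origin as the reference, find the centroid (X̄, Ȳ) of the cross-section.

X̄ = 69.22 mm, Ȳ = 79.89 mm

Part | A | x̄ᵢ | ȳᵢ | A·x̄ᵢ | A·ȳᵢ
rectangular body | 14300.00 | 65.00 | 55.00 | 929500.00 | 786500.00
semicircular top | 6636.61 | 65.00 | 137.59 | 431379.94 | 913110.93
triangular fin | 750.00 | 138.33 | 20.00 | 103750.00 | 15000.00
hole | -1809.56 | 49.00 | 70.00 | -88668.31 | -126669.02
Σ | 19877.06 |  |  | 1375961.63 | 1587941.91
X̄ = 1375961.63 / 19877.06 = 69.22 mm
Ȳ = 1587941.91 / 19877.06 = 79.89 mm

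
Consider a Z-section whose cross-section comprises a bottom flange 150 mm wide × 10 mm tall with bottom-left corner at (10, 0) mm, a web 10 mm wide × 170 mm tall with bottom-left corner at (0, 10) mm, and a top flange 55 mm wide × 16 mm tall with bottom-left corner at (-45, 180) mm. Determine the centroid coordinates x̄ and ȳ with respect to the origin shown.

Part | A | x̄ᵢ | ȳᵢ | A·x̄ᵢ | A·ȳᵢ
bottom flange | 1500.00 | 85.00 | 5.00 | 127500.00 | 7500.00
web | 1700.00 | 5.00 | 95.00 | 8500.00 | 161500.00
top flange | 880.00 | -17.50 | 188.00 | -15400.00 | 165440.00
Σ | 4080.00 |  |  | 120600.00 | 334440.00
x̄ = 120600.00 / 4080.00 = 29.56 mm
ȳ = 334440.00 / 4080.00 = 81.97 mm

x̄ = 29.56 mm, ȳ = 81.97 mm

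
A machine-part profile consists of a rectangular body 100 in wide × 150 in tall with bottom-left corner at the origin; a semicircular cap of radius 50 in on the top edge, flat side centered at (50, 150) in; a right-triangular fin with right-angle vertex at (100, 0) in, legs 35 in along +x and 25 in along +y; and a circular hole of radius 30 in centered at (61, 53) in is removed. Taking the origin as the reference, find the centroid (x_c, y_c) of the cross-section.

Part | A | x̄ᵢ | ȳᵢ | A·x̄ᵢ | A·ȳᵢ
rectangular body | 15000.00 | 50.00 | 75.00 | 750000.00 | 1125000.00
semicircular top | 3926.99 | 50.00 | 171.22 | 196349.54 | 672381.96
triangular fin | 437.50 | 111.67 | 8.33 | 48854.17 | 3645.83
hole | -2827.43 | 61.00 | 53.00 | -172473.44 | -149853.97
Σ | 16537.06 |  |  | 822730.27 | 1651173.82
x_c = 822730.27 / 16537.06 = 49.75 in
y_c = 1651173.82 / 16537.06 = 99.85 in

x_c = 49.75 in, y_c = 99.85 in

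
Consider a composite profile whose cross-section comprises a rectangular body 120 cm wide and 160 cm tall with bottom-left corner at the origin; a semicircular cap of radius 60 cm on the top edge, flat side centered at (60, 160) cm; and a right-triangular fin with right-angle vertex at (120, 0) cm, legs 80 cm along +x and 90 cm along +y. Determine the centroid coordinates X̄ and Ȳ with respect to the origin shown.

rectangular body: A = 120 × 160 = 19200.00, centroid at (60.00, 80.00).
semicircular top: A = ½π·60² = 5654.87, centroid at (60.00, 185.46).
triangular fin: A = ½·80·90 = 3600.00, centroid at (146.67, 30.00).
ΣA = 28454.87 cm², ΣAX̄ = 2019292.01 cm³, ΣAȲ = 2692778.68 cm³.
X̄ = 2019292.01/28454.87 = 70.96 cm; Ȳ = 2692778.68/28454.87 = 94.63 cm.

X̄ = 70.96 cm, Ȳ = 94.63 cm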